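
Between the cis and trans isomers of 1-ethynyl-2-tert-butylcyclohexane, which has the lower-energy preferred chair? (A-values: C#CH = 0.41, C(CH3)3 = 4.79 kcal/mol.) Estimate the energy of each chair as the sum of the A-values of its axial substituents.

trans

At 1,2 positions (parity opposite): cis → (a,e or e,a); trans → (e,e or a,a).
Best chair for cis: E = 0.41 kcal/mol; best chair for trans: E = 0.00 kcal/mol.
The trans isomer is lower by 0.41 kcal/mol.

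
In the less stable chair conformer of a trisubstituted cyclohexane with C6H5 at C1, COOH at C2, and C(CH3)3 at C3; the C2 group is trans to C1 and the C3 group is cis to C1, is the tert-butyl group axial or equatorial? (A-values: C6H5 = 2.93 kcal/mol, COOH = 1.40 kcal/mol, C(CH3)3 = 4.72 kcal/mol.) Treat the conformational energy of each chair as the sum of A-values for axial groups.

axial

Chair I (phenyl axial, carboxyl axial, tert-butyl axial): E = 9.05 kcal/mol.
Chair II (phenyl equatorial, carboxyl equatorial, tert-butyl equatorial): E = 0.00 kcal/mol.
Chair I is the less stable (higher-energy) conformer, and in that chair the tert-butyl group is axial.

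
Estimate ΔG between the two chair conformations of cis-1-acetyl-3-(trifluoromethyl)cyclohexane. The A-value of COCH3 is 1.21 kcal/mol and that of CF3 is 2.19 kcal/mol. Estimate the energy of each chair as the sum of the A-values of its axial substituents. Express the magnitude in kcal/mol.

3.40 kcal/mol

C1 and C3 have the same parity, so for the cis isomer the two substituents are e,e in one chair and a,a in the other.
Chair I (acetyl axial, trifluoromethyl axial): E = 3.40 kcal/mol.
Chair II (acetyl equatorial, trifluoromethyl equatorial): E = 0.00 kcal/mol.
ΔE = 3.40 − 0.00 = 3.40 kcal/mol; chair II is more stable.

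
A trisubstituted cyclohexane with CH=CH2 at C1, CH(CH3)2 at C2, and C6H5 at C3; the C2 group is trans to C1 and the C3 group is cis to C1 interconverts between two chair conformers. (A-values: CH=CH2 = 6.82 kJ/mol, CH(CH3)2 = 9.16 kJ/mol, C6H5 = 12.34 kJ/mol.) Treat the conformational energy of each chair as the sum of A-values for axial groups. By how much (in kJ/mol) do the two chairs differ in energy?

28.32 kJ/mol

Chair I (vinyl axial, isopropyl axial, phenyl axial): E = 28.32 kJ/mol.
Chair II (vinyl equatorial, isopropyl equatorial, phenyl equatorial): E = 0.00 kJ/mol.
ΔE = 28.32 − 0.00 = 28.32 kJ/mol; chair II is more stable.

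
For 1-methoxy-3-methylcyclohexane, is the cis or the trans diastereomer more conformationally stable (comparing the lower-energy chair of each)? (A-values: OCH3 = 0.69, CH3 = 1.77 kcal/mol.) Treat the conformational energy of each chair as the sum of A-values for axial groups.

cis

At 1,3 positions (parity same): cis → (e,e or a,a); trans → (a,e or e,a).
Best chair for cis: E = 0.00 kcal/mol; best chair for trans: E = 0.69 kcal/mol.
The cis isomer is lower by 0.69 kcal/mol.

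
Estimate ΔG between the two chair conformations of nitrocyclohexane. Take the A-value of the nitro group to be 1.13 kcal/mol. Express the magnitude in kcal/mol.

A monosubstituted cyclohexane has one chair with the nitro group axial (E = A = 1.13 kcal/mol) and one with it equatorial (E = 0).
ΔE = 1.13 − 0 = 1.13 kcal/mol.

1.13 kcal/mol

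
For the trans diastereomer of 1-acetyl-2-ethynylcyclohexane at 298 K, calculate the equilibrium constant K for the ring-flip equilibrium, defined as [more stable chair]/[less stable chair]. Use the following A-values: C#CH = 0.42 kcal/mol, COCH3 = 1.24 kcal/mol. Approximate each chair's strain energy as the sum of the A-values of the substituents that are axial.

C1 and C2 have opposite parity, so for the trans isomer the two substituents are e,e in one chair and a,a in the other.
Chair I (ethynyl axial, acetyl axial): E = 1.66 kcal/mol; chair II (ethynyl equatorial, acetyl equatorial): E = 0.00 kcal/mol.
ΔG = 1.66 kcal/mol between the two chairs.
K = exp(ΔG/RT) with R = 1.987×10⁻³ kcal mol⁻¹ K⁻¹ and T = 298 K gives K ≈ 16.5.

K ≈ 16.5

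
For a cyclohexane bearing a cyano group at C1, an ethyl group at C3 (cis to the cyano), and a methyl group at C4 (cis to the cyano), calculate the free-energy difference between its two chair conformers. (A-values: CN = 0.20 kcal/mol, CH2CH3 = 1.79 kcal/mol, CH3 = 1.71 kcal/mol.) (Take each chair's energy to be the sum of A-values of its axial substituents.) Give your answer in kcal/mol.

Chair I (cyano axial, ethyl axial, methyl equatorial): E = 1.99 kcal/mol.
Chair II (cyano equatorial, ethyl equatorial, methyl axial): E = 1.71 kcal/mol.
ΔE = 1.99 − 1.71 = 0.28 kcal/mol; chair II is more stable.

0.28 kcal/mol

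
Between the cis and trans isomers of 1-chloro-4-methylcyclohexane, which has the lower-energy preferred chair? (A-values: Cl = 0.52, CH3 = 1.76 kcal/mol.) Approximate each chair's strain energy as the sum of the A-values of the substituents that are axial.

At 1,4 positions (parity opposite): cis → (a,e or e,a); trans → (e,e or a,a).
Best chair for cis: E = 0.52 kcal/mol; best chair for trans: E = 0.00 kcal/mol.
The trans isomer is lower by 0.52 kcal/mol.

trans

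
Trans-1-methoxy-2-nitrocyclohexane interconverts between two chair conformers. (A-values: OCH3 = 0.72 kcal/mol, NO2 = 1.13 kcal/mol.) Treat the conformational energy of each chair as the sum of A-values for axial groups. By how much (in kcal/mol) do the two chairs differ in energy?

1.85 kcal/mol

C1 and C2 have opposite parity, so for the trans isomer the two substituents are e,e in one chair and a,a in the other.
Chair I (methoxy axial, nitro axial): E = 1.85 kcal/mol.
Chair II (methoxy equatorial, nitro equatorial): E = 0.00 kcal/mol.
ΔE = 1.85 − 0.00 = 1.85 kcal/mol; chair II is more stable.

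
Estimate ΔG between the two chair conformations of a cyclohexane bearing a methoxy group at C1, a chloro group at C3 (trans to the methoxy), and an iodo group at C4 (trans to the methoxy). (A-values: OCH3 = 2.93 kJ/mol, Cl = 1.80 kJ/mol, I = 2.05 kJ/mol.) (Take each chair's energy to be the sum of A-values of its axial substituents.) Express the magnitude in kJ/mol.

3.18 kJ/mol

Chair I (methoxy axial, chloro equatorial, iodo axial): E = 4.98 kJ/mol.
Chair II (methoxy equatorial, chloro axial, iodo equatorial): E = 1.80 kJ/mol.
ΔE = 4.98 − 1.80 = 3.18 kJ/mol; chair II is more stable.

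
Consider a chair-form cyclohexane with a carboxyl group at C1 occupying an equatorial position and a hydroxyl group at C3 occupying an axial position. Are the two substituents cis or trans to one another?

C1 and C3 have the same parity, so their axial bonds point in the same direction.
With same-parity carbons, two substituents on the same face are both axial or both equatorial; opposite faces give one of each.
Here the groups are equatorial/axial → opposite face → trans.

trans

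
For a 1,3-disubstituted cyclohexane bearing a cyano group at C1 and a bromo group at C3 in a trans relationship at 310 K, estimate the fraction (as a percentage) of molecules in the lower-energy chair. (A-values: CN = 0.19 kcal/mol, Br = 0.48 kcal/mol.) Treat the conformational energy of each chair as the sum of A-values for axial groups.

61.6%

C1 and C3 have the same parity, so for the trans isomer the two substituents are one axial and one equatorial in each chair.
Chair I (cyano axial, bromo equatorial): E = 0.19 kcal/mol; chair II (cyano equatorial, bromo axial): E = 0.48 kcal/mol.
ΔG = 0.29 kcal/mol between the two chairs.
K = exp(ΔG/RT) with R = 1.987×10⁻³ kcal mol⁻¹ K⁻¹ and T = 310 K gives K ≈ 1.6.
Fraction in the lower-energy chair = K/(K+1) = 61.6%.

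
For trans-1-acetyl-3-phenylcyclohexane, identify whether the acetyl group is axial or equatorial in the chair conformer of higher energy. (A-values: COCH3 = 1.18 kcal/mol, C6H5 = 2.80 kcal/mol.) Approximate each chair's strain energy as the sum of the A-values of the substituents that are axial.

C1 and C3 have the same parity, so for the trans isomer the two substituents are one axial and one equatorial in each chair.
Chair I (acetyl axial, phenyl equatorial): E = 1.18 kcal/mol.
Chair II (acetyl equatorial, phenyl axial): E = 2.80 kcal/mol.
Chair II is the less stable (higher-energy) conformer, and in that chair the acetyl group is equatorial.

equatorial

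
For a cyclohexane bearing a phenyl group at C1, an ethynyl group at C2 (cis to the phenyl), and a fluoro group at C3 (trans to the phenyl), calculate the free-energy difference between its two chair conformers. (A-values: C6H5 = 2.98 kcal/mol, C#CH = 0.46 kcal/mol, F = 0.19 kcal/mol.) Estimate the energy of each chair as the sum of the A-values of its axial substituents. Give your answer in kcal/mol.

2.33 kcal/mol

Chair I (phenyl axial, ethynyl equatorial, fluoro equatorial): E = 2.98 kcal/mol.
Chair II (phenyl equatorial, ethynyl axial, fluoro axial): E = 0.65 kcal/mol.
ΔE = 2.98 − 0.65 = 2.33 kcal/mol; chair II is more stable.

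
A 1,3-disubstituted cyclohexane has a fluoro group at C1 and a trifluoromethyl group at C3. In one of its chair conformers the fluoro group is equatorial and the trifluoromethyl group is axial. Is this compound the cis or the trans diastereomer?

C1 and C3 have the same parity, so their axial bonds point in the same direction.
With same-parity carbons, two substituents on the same face are both axial or both equatorial; opposite faces give one of each.
Here the groups are equatorial/axial → opposite face → trans.

trans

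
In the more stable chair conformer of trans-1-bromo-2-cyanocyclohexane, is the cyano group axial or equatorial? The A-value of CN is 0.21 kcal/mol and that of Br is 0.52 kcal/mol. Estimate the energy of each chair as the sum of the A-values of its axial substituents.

equatorial

C1 and C2 have opposite parity, so for the trans isomer the two substituents are e,e in one chair and a,a in the other.
Chair I (cyano axial, bromo axial): E = 0.73 kcal/mol.
Chair II (cyano equatorial, bromo equatorial): E = 0.00 kcal/mol.
Chair II is the more stable (lower-energy) conformer, and in that chair the cyano group is equatorial.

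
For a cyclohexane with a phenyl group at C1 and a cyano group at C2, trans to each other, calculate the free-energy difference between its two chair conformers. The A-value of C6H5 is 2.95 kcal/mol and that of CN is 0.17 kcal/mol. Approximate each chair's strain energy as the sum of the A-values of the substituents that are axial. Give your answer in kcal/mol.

C1 and C2 have opposite parity, so for the trans isomer the two substituents are e,e in one chair and a,a in the other.
Chair I (phenyl axial, cyano axial): E = 3.12 kcal/mol.
Chair II (phenyl equatorial, cyano equatorial): E = 0.00 kcal/mol.
ΔE = 3.12 − 0.00 = 3.12 kcal/mol; chair II is more stable.

3.12 kcal/mol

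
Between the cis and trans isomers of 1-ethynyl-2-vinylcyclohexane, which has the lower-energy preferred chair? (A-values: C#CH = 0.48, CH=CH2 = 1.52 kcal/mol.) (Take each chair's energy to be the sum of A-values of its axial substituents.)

At 1,2 positions (parity opposite): cis → (a,e or e,a); trans → (e,e or a,a).
Best chair for cis: E = 0.48 kcal/mol; best chair for trans: E = 0.00 kcal/mol.
The trans isomer is lower by 0.48 kcal/mol.

trans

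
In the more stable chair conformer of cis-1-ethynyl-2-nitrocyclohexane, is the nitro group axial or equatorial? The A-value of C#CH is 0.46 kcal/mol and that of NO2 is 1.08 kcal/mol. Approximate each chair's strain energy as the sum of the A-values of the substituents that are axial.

equatorial

C1 and C2 have opposite parity, so for the cis isomer the two substituents are one axial and one equatorial in each chair.
Chair I (ethynyl axial, nitro equatorial): E = 0.46 kcal/mol.
Chair II (ethynyl equatorial, nitro axial): E = 1.08 kcal/mol.
Chair I is the more stable (lower-energy) conformer, and in that chair the nitro group is equatorial.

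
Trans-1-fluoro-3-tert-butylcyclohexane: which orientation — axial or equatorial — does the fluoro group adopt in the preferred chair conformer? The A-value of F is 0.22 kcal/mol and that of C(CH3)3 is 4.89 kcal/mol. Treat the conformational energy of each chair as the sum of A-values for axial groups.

axial

C1 and C3 have the same parity, so for the trans isomer the two substituents are one axial and one equatorial in each chair.
Chair I (fluoro axial, tert-butyl equatorial): E = 0.22 kcal/mol.
Chair II (fluoro equatorial, tert-butyl axial): E = 4.89 kcal/mol.
Chair I is the more stable (lower-energy) conformer, and in that chair the fluoro group is axial.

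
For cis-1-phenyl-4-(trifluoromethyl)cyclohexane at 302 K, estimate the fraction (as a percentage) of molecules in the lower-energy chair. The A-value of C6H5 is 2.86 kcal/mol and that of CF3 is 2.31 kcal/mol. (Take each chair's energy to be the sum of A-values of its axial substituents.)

C1 and C4 have opposite parity, so for the cis isomer the two substituents are one axial and one equatorial in each chair.
Chair I (phenyl axial, trifluoromethyl equatorial): E = 2.86 kcal/mol; chair II (phenyl equatorial, trifluoromethyl axial): E = 2.31 kcal/mol.
ΔG = 0.55 kcal/mol between the two chairs.
K = exp(ΔG/RT) with R = 1.987×10⁻³ kcal mol⁻¹ K⁻¹ and T = 302 K gives K ≈ 2.5.
Fraction in the lower-energy chair = K/(K+1) = 71.4%.

71.4%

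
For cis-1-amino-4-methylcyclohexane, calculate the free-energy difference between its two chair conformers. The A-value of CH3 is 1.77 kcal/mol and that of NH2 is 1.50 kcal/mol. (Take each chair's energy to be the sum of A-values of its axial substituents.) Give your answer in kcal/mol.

0.27 kcal/mol

C1 and C4 have opposite parity, so for the cis isomer the two substituents are one axial and one equatorial in each chair.
Chair I (methyl axial, amino equatorial): E = 1.77 kcal/mol.
Chair II (methyl equatorial, amino axial): E = 1.50 kcal/mol.
ΔE = 1.77 − 1.50 = 0.27 kcal/mol; chair II is more stable.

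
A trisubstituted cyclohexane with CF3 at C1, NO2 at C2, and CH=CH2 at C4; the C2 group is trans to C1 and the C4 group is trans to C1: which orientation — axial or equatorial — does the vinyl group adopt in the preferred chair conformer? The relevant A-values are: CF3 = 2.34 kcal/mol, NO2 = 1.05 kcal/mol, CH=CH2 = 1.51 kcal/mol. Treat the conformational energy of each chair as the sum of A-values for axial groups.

equatorial

Chair I (trifluoromethyl axial, nitro axial, vinyl axial): E = 4.90 kcal/mol.
Chair II (trifluoromethyl equatorial, nitro equatorial, vinyl equatorial): E = 0.00 kcal/mol.
Chair II is the more stable (lower-energy) conformer, and in that chair the vinyl group is equatorial.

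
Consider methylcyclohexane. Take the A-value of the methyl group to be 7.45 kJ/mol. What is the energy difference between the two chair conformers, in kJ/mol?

A monosubstituted cyclohexane has one chair with the methyl group axial (E = A = 7.45 kJ/mol) and one with it equatorial (E = 0).
ΔE = 7.45 − 0 = 7.45 kJ/mol.

7.45 kJ/mol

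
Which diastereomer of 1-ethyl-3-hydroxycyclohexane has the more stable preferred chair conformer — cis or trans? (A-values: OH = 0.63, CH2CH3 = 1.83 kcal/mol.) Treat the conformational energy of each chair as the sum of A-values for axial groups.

cis

At 1,3 positions (parity same): cis → (e,e or a,a); trans → (a,e or e,a).
Best chair for cis: E = 0.00 kcal/mol; best chair for trans: E = 0.63 kcal/mol.
The cis isomer is lower by 0.63 kcal/mol.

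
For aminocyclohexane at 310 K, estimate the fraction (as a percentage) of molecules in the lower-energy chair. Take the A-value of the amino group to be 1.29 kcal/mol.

One chair has the amino group axial (E = 1.29 kcal/mol) and the other has it equatorial (E = 0).
ΔG = 1.29 kcal/mol between the two chairs.
K = exp(ΔG/RT) with R = 1.987×10⁻³ kcal mol⁻¹ K⁻¹ and T = 310 K gives K ≈ 8.12.
Fraction in the lower-energy chair = K/(K+1) = 89.0%.

89.0%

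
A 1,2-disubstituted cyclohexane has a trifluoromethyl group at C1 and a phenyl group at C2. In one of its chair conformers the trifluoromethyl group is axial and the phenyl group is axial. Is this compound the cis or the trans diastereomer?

trans

C1 and C2 have opposite parity, so their axial bonds point in opposite directions.
With opposite-parity carbons, two substituents on the same face are one axial and one equatorial; opposite faces give both axial or both equatorial.
Here the groups are axial/axial → opposite face → trans.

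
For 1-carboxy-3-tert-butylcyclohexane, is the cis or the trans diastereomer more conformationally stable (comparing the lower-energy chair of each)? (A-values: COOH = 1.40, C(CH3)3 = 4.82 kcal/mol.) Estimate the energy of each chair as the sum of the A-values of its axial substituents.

cis

At 1,3 positions (parity same): cis → (e,e or a,a); trans → (a,e or e,a).
Best chair for cis: E = 0.00 kcal/mol; best chair for trans: E = 1.40 kcal/mol.
The cis isomer is lower by 1.40 kcal/mol.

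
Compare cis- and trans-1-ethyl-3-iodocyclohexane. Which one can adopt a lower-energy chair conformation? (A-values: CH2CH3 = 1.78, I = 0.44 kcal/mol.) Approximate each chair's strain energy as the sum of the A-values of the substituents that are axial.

At 1,3 positions (parity same): cis → (e,e or a,a); trans → (a,e or e,a).
Best chair for cis: E = 0.00 kcal/mol; best chair for trans: E = 0.44 kcal/mol.
The cis isomer is lower by 0.44 kcal/mol.

cis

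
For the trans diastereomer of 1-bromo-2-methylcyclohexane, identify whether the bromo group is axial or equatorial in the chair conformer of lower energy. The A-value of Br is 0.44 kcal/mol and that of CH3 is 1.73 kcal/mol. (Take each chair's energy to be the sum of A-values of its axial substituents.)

equatorial

C1 and C2 have opposite parity, so for the trans isomer the two substituents are e,e in one chair and a,a in the other.
Chair I (bromo axial, methyl axial): E = 2.17 kcal/mol.
Chair II (bromo equatorial, methyl equatorial): E = 0.00 kcal/mol.
Chair II is the more stable (lower-energy) conformer, and in that chair the bromo group is equatorial.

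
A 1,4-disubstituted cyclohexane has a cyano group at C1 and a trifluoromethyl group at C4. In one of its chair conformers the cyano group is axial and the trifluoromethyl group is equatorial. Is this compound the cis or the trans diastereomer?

C1 and C4 have opposite parity, so their axial bonds point in opposite directions.
With opposite-parity carbons, two substituents on the same face are one axial and one equatorial; opposite faces give both axial or both equatorial.
Here the groups are axial/equatorial → same face → cis.

cis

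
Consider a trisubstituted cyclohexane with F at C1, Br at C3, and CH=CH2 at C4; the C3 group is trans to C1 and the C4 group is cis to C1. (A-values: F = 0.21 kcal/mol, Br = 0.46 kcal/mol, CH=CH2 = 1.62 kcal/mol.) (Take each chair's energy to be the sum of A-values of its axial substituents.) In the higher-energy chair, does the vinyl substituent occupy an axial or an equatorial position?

axial

Chair I (fluoro axial, bromo equatorial, vinyl equatorial): E = 0.21 kcal/mol.
Chair II (fluoro equatorial, bromo axial, vinyl axial): E = 2.08 kcal/mol.
Chair II is the less stable (higher-energy) conformer, and in that chair the vinyl group is axial.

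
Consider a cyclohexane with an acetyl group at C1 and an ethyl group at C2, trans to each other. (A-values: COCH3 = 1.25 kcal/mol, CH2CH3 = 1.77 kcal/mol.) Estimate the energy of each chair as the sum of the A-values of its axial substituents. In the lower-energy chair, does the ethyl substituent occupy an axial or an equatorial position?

C1 and C2 have opposite parity, so for the trans isomer the two substituents are e,e in one chair and a,a in the other.
Chair I (acetyl axial, ethyl axial): E = 3.02 kcal/mol.
Chair II (acetyl equatorial, ethyl equatorial): E = 0.00 kcal/mol.
Chair II is the more stable (lower-energy) conformer, and in that chair the ethyl group is equatorial.

equatorial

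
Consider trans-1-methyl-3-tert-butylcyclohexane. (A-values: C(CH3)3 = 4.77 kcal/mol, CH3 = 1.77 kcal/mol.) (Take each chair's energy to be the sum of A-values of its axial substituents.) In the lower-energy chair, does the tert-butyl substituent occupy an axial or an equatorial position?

C1 and C3 have the same parity, so for the trans isomer the two substituents are one axial and one equatorial in each chair.
Chair I (tert-butyl axial, methyl equatorial): E = 4.77 kcal/mol.
Chair II (tert-butyl equatorial, methyl axial): E = 1.77 kcal/mol.
Chair II is the more stable (lower-energy) conformer, and in that chair the tert-butyl group is equatorial.

equatorial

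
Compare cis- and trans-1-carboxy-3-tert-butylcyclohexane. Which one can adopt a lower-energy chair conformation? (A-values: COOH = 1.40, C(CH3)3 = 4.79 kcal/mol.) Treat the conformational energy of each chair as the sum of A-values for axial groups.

At 1,3 positions (parity same): cis → (e,e or a,a); trans → (a,e or e,a).
Best chair for cis: E = 0.00 kcal/mol; best chair for trans: E = 1.40 kcal/mol.
The cis isomer is lower by 1.40 kcal/mol.

cis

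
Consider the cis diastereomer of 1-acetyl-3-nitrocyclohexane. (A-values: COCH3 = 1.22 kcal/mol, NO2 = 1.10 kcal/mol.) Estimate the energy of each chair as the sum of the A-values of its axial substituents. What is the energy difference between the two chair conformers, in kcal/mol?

C1 and C3 have the same parity, so for the cis isomer the two substituents are e,e in one chair and a,a in the other.
Chair I (acetyl axial, nitro axial): E = 2.32 kcal/mol.
Chair II (acetyl equatorial, nitro equatorial): E = 0.00 kcal/mol.
ΔE = 2.32 − 0.00 = 2.32 kcal/mol; chair II is more stable.

2.32 kcal/mol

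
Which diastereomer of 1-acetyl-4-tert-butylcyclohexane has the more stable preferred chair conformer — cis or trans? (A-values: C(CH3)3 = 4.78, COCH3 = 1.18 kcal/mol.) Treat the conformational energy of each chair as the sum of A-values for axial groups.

trans

At 1,4 positions (parity opposite): cis → (a,e or e,a); trans → (e,e or a,a).
Best chair for cis: E = 1.18 kcal/mol; best chair for trans: E = 0.00 kcal/mol.
The trans isomer is lower by 1.18 kcal/mol.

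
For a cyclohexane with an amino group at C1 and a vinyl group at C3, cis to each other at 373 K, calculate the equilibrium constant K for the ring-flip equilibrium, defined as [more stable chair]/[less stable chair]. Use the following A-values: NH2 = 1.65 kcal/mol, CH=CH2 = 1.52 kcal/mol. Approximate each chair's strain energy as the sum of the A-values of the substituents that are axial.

K ≈ 72.0

C1 and C3 have the same parity, so for the cis isomer the two substituents are e,e in one chair and a,a in the other.
Chair I (amino axial, vinyl axial): E = 3.17 kcal/mol; chair II (amino equatorial, vinyl equatorial): E = 0.00 kcal/mol.
ΔG = 3.17 kcal/mol between the two chairs.
K = exp(ΔG/RT) with R = 1.987×10⁻³ kcal mol⁻¹ K⁻¹ and T = 373 K gives K ≈ 72.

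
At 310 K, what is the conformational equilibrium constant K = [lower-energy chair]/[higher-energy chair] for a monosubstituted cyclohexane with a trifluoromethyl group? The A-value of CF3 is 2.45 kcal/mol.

One chair has the trifluoromethyl group axial (E = 2.45 kcal/mol) and the other has it equatorial (E = 0).
ΔG = 2.45 kcal/mol between the two chairs.
K = exp(ΔG/RT) with R = 1.987×10⁻³ kcal mol⁻¹ K⁻¹ and T = 310 K gives K ≈ 53.4.

K ≈ 53.4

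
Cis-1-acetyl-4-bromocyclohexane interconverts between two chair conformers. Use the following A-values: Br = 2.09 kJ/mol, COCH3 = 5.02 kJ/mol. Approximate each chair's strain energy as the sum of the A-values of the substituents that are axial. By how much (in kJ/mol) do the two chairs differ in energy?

2.93 kJ/mol

C1 and C4 have opposite parity, so for the cis isomer the two substituents are one axial and one equatorial in each chair.
Chair I (bromo axial, acetyl equatorial): E = 2.09 kJ/mol.
Chair II (bromo equatorial, acetyl axial): E = 5.02 kJ/mol.
ΔE = 5.02 − 2.09 = 2.93 kJ/mol; chair I is more stable.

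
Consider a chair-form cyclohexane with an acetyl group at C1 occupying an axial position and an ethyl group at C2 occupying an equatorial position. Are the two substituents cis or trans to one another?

cis

C1 and C2 have opposite parity, so their axial bonds point in opposite directions.
With opposite-parity carbons, two substituents on the same face are one axial and one equatorial; opposite faces give both axial or both equatorial.
Here the groups are axial/equatorial → same face → cis.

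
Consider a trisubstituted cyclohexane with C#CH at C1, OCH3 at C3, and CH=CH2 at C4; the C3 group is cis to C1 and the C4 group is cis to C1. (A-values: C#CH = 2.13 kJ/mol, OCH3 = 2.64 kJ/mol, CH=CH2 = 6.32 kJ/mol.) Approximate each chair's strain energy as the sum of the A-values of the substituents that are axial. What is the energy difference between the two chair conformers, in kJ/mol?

Chair I (ethynyl axial, methoxy axial, vinyl equatorial): E = 4.77 kJ/mol.
Chair II (ethynyl equatorial, methoxy equatorial, vinyl axial): E = 6.32 kJ/mol.
ΔE = 6.32 − 4.77 = 1.55 kJ/mol; chair I is more stable.

1.55 kJ/mol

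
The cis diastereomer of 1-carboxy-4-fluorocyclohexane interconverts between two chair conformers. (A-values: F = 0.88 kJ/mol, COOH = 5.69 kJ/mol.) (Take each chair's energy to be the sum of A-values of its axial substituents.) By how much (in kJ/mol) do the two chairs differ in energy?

4.81 kJ/mol

C1 and C4 have opposite parity, so for the cis isomer the two substituents are one axial and one equatorial in each chair.
Chair I (fluoro axial, carboxyl equatorial): E = 0.88 kJ/mol.
Chair II (fluoro equatorial, carboxyl axial): E = 5.69 kJ/mol.
ΔE = 5.69 − 0.88 = 4.81 kJ/mol; chair I is more stable.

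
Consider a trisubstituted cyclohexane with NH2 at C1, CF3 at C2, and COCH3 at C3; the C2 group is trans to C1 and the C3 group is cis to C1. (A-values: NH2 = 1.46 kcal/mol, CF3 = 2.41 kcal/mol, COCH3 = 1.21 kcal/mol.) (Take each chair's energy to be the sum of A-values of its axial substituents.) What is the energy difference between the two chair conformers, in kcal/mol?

Chair I (amino axial, trifluoromethyl axial, acetyl axial): E = 5.08 kcal/mol.
Chair II (amino equatorial, trifluoromethyl equatorial, acetyl equatorial): E = 0.00 kcal/mol.
ΔE = 5.08 − 0.00 = 5.08 kcal/mol; chair II is more stable.

5.08 kcal/mol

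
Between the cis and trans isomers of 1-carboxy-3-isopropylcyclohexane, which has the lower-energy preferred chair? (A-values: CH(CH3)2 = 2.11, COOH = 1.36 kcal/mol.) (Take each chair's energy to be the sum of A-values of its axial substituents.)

cis

At 1,3 positions (parity same): cis → (e,e or a,a); trans → (a,e or e,a).
Best chair for cis: E = 0.00 kcal/mol; best chair for trans: E = 1.36 kcal/mol.
The cis isomer is lower by 1.36 kcal/mol.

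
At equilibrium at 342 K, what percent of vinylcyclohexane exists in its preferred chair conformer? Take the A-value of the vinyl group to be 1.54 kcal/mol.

One chair has the vinyl group axial (E = 1.54 kcal/mol) and the other has it equatorial (E = 0).
ΔG = 1.54 kcal/mol between the two chairs.
K = exp(ΔG/RT) with R = 1.987×10⁻³ kcal mol⁻¹ K⁻¹ and T = 342 K gives K ≈ 9.64.
Fraction in the lower-energy chair = K/(K+1) = 90.6%.

90.6%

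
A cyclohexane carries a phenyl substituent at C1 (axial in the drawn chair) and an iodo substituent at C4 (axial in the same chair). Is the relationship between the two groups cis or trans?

C1 and C4 have opposite parity, so their axial bonds point in opposite directions.
With opposite-parity carbons, two substituents on the same face are one axial and one equatorial; opposite faces give both axial or both equatorial.
Here the groups are axial/axial → opposite face → trans.

trans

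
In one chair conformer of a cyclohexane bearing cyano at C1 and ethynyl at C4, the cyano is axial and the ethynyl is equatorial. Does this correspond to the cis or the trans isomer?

C1 and C4 have opposite parity, so their axial bonds point in opposite directions.
With opposite-parity carbons, two substituents on the same face are one axial and one equatorial; opposite faces give both axial or both equatorial.
Here the groups are axial/equatorial → same face → cis.

cis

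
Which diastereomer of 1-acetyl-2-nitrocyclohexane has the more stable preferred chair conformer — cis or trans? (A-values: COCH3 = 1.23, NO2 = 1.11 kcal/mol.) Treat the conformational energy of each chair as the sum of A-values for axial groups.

At 1,2 positions (parity opposite): cis → (a,e or e,a); trans → (e,e or a,a).
Best chair for cis: E = 1.11 kcal/mol; best chair for trans: E = 0.00 kcal/mol.
The trans isomer is lower by 1.11 kcal/mol.

trans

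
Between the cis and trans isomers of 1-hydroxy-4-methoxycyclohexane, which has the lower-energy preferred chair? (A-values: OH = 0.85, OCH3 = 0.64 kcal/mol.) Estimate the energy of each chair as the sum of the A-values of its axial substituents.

trans

At 1,4 positions (parity opposite): cis → (a,e or e,a); trans → (e,e or a,a).
Best chair for cis: E = 0.64 kcal/mol; best chair for trans: E = 0.00 kcal/mol.
The trans isomer is lower by 0.64 kcal/mol.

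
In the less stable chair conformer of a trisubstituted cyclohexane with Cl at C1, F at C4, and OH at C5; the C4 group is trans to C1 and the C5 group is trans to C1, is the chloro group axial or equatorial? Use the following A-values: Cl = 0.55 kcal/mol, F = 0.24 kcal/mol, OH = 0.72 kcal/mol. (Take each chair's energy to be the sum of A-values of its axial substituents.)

axial

Chair I (chloro axial, fluoro axial, hydroxyl equatorial): E = 0.79 kcal/mol.
Chair II (chloro equatorial, fluoro equatorial, hydroxyl axial): E = 0.72 kcal/mol.
Chair I is the less stable (higher-energy) conformer, and in that chair the chloro group is axial.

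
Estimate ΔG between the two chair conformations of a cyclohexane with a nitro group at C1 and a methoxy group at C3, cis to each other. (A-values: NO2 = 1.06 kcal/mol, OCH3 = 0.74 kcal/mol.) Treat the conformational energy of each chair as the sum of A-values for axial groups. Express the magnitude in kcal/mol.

C1 and C3 have the same parity, so for the cis isomer the two substituents are e,e in one chair and a,a in the other.
Chair I (nitro axial, methoxy axial): E = 1.80 kcal/mol.
Chair II (nitro equatorial, methoxy equatorial): E = 0.00 kcal/mol.
ΔE = 1.80 − 0.00 = 1.80 kcal/mol; chair II is more stable.

1.80 kcal/mol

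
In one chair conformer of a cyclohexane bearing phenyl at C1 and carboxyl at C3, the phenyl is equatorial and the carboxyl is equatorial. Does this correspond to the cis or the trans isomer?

cis

C1 and C3 have the same parity, so their axial bonds point in the same direction.
With same-parity carbons, two substituents on the same face are both axial or both equatorial; opposite faces give one of each.
Here the groups are equatorial/equatorial → same face → cis.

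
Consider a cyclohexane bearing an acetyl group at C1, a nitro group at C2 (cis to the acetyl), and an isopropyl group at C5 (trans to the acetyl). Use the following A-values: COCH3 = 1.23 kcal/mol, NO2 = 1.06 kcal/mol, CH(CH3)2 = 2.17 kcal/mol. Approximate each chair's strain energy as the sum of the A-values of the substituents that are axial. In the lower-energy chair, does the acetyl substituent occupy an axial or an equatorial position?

axial

Chair I (acetyl axial, nitro equatorial, isopropyl equatorial): E = 1.23 kcal/mol.
Chair II (acetyl equatorial, nitro axial, isopropyl axial): E = 3.23 kcal/mol.
Chair I is the more stable (lower-energy) conformer, and in that chair the acetyl group is axial.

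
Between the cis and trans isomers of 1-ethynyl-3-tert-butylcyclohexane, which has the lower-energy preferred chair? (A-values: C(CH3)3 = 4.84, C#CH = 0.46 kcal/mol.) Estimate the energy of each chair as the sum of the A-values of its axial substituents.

cis

At 1,3 positions (parity same): cis → (e,e or a,a); trans → (a,e or e,a).
Best chair for cis: E = 0.00 kcal/mol; best chair for trans: E = 0.46 kcal/mol.
The cis isomer is lower by 0.46 kcal/mol.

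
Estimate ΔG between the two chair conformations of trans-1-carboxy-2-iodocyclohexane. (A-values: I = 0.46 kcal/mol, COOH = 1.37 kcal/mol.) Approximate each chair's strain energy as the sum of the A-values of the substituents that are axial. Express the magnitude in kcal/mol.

C1 and C2 have opposite parity, so for the trans isomer the two substituents are e,e in one chair and a,a in the other.
Chair I (iodo axial, carboxyl axial): E = 1.83 kcal/mol.
Chair II (iodo equatorial, carboxyl equatorial): E = 0.00 kcal/mol.
ΔE = 1.83 − 0.00 = 1.83 kcal/mol; chair II is more stable.

1.83 kcal/mol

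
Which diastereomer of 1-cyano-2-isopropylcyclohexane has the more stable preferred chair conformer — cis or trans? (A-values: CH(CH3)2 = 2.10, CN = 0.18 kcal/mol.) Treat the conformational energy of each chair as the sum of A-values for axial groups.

trans

At 1,2 positions (parity opposite): cis → (a,e or e,a); trans → (e,e or a,a).
Best chair for cis: E = 0.18 kcal/mol; best chair for trans: E = 0.00 kcal/mol.
The trans isomer is lower by 0.18 kcal/mol.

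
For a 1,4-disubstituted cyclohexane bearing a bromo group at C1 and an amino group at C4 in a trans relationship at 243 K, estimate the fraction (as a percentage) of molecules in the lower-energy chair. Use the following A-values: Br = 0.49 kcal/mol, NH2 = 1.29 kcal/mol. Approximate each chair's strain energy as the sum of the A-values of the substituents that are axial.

C1 and C4 have opposite parity, so for the trans isomer the two substituents are e,e in one chair and a,a in the other.
Chair I (bromo axial, amino axial): E = 1.78 kcal/mol; chair II (bromo equatorial, amino equatorial): E = 0.00 kcal/mol.
ΔG = 1.78 kcal/mol between the two chairs.
K = exp(ΔG/RT) with R = 1.987×10⁻³ kcal mol⁻¹ K⁻¹ and T = 243 K gives K ≈ 39.9.
Fraction in the lower-energy chair = K/(K+1) = 97.6%.

97.6%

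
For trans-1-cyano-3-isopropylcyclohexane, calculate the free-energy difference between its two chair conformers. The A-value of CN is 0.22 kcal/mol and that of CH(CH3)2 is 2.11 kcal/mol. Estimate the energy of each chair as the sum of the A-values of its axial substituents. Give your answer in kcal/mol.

C1 and C3 have the same parity, so for the trans isomer the two substituents are one axial and one equatorial in each chair.
Chair I (cyano axial, isopropyl equatorial): E = 0.22 kcal/mol.
Chair II (cyano equatorial, isopropyl axial): E = 2.11 kcal/mol.
ΔE = 2.11 − 0.22 = 1.89 kcal/mol; chair I is more stable.

1.89 kcal/mol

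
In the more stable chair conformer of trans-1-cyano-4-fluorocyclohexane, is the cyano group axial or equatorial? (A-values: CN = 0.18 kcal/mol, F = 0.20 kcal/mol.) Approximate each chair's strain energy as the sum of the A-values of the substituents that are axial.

C1 and C4 have opposite parity, so for the trans isomer the two substituents are e,e in one chair and a,a in the other.
Chair I (cyano axial, fluoro axial): E = 0.38 kcal/mol.
Chair II (cyano equatorial, fluoro equatorial): E = 0.00 kcal/mol.
Chair II is the more stable (lower-energy) conformer, and in that chair the cyano group is equatorial.

equatorial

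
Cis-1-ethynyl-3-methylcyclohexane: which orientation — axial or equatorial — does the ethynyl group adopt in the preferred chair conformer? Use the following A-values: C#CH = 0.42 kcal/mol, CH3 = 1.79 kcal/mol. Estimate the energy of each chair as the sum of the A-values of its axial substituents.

C1 and C3 have the same parity, so for the cis isomer the two substituents are e,e in one chair and a,a in the other.
Chair I (ethynyl axial, methyl axial): E = 2.21 kcal/mol.
Chair II (ethynyl equatorial, methyl equatorial): E = 0.00 kcal/mol.
Chair II is the more stable (lower-energy) conformer, and in that chair the ethynyl group is equatorial.

equatorial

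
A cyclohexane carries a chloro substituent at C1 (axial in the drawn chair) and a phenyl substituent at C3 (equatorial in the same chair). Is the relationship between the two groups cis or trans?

trans

C1 and C3 have the same parity, so their axial bonds point in the same direction.
With same-parity carbons, two substituents on the same face are both axial or both equatorial; opposite faces give one of each.
Here the groups are axial/equatorial → opposite face → trans.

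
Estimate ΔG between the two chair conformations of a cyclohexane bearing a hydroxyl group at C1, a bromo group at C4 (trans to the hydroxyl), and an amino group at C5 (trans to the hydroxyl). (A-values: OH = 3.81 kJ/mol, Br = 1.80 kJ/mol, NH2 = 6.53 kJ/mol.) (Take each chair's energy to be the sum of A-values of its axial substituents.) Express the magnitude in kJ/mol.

0.92 kJ/mol

Chair I (hydroxyl axial, bromo axial, amino equatorial): E = 5.61 kJ/mol.
Chair II (hydroxyl equatorial, bromo equatorial, amino axial): E = 6.53 kJ/mol.
ΔE = 6.53 − 5.61 = 0.92 kJ/mol; chair I is more stable.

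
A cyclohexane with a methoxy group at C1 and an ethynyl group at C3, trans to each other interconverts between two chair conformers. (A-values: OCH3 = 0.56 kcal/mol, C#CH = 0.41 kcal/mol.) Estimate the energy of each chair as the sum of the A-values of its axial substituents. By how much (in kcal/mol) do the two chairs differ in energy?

C1 and C3 have the same parity, so for the trans isomer the two substituents are one axial and one equatorial in each chair.
Chair I (methoxy axial, ethynyl equatorial): E = 0.56 kcal/mol.
Chair II (methoxy equatorial, ethynyl axial): E = 0.41 kcal/mol.
ΔE = 0.56 − 0.41 = 0.15 kcal/mol; chair II is more stable.

0.15 kcal/mol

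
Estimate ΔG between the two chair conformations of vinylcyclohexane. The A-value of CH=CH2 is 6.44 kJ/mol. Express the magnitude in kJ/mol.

6.44 kJ/mol

A monosubstituted cyclohexane has one chair with the vinyl group axial (E = A = 6.44 kJ/mol) and one with it equatorial (E = 0).
ΔE = 6.44 − 0 = 6.44 kJ/mol.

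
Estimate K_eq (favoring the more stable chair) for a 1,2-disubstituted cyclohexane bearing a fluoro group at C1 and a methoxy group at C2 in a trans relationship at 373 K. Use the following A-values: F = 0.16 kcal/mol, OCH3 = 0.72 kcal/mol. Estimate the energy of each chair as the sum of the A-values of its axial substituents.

C1 and C2 have opposite parity, so for the trans isomer the two substituents are e,e in one chair and a,a in the other.
Chair I (fluoro axial, methoxy axial): E = 0.88 kcal/mol; chair II (fluoro equatorial, methoxy equatorial): E = 0.00 kcal/mol.
ΔG = 0.88 kcal/mol between the two chairs.
K = exp(ΔG/RT) with R = 1.987×10⁻³ kcal mol⁻¹ K⁻¹ and T = 373 K gives K ≈ 3.28.

K ≈ 3.28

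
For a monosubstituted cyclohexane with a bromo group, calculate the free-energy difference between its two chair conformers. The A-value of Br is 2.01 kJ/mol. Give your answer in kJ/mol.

2.01 kJ/mol

A monosubstituted cyclohexane has one chair with the bromo group axial (E = A = 2.01 kJ/mol) and one with it equatorial (E = 0).
ΔE = 2.01 − 0 = 2.01 kJ/mol.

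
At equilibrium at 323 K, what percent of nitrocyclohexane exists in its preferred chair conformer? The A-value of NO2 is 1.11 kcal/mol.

One chair has the nitro group axial (E = 1.11 kcal/mol) and the other has it equatorial (E = 0).
ΔG = 1.11 kcal/mol between the two chairs.
K = exp(ΔG/RT) with R = 1.987×10⁻³ kcal mol⁻¹ K⁻¹ and T = 323 K gives K ≈ 5.64.
Fraction in the lower-energy chair = K/(K+1) = 84.9%.

84.9%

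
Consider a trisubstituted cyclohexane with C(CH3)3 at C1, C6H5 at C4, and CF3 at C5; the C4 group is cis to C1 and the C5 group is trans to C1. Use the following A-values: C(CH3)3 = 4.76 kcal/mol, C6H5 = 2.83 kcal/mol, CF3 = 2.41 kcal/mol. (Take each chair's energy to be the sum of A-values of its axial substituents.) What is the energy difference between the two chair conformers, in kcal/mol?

Chair I (tert-butyl axial, phenyl equatorial, trifluoromethyl equatorial): E = 4.76 kcal/mol.
Chair II (tert-butyl equatorial, phenyl axial, trifluoromethyl axial): E = 5.24 kcal/mol.
ΔE = 5.24 − 4.76 = 0.48 kcal/mol; chair I is more stable.

0.48 kcal/mol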